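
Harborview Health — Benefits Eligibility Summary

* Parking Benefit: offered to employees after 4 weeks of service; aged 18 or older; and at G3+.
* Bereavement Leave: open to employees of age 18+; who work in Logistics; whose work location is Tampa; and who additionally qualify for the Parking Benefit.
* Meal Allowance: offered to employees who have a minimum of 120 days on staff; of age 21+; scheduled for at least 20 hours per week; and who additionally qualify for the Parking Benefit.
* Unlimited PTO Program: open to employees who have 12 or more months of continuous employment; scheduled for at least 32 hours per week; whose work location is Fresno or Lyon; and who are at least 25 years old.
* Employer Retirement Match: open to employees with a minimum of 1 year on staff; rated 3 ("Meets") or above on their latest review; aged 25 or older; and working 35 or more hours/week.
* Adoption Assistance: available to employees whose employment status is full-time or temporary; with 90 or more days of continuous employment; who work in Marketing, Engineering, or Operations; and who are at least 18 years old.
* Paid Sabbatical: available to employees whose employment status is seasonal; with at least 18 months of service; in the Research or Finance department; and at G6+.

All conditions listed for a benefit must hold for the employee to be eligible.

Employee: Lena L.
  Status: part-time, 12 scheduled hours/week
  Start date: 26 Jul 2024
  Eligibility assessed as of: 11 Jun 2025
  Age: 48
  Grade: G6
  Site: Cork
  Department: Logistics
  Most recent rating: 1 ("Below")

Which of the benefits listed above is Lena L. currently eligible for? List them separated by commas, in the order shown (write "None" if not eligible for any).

Parking Benefit

Service from 26 Jul 2024 to 11 Jun 2025: 320 days.
Parking Benefit — service 320 days ≥ 4 weeks (≈28 days) ✓; age 48 ≥ 18 ✓; grade G6 ≥ G3 ✓ → eligible.
Bereavement Leave — age 48 ≥ 18 ✓; dept Logistics ✓; site Cork ✗ (not Tampa) → not eligible.
Meal Allowance — service 320 days ≥ 120 days ✓; age 48 ≥ 21 ✓; 12 hrs/wk < 20 ✗ → not eligible.
Unlimited PTO Program — service 320 days < 12 months (≈360 days) ✗ → not eligible.
Employer Retirement Match — service 320 days < 1 year (≈365 days) ✗ → not eligible.
Adoption Assistance — status part-time ✗ (requires full-time or temporary) → not eligible.
Paid Sabbatical — status part-time ✗ (requires seasonal) → not eligible.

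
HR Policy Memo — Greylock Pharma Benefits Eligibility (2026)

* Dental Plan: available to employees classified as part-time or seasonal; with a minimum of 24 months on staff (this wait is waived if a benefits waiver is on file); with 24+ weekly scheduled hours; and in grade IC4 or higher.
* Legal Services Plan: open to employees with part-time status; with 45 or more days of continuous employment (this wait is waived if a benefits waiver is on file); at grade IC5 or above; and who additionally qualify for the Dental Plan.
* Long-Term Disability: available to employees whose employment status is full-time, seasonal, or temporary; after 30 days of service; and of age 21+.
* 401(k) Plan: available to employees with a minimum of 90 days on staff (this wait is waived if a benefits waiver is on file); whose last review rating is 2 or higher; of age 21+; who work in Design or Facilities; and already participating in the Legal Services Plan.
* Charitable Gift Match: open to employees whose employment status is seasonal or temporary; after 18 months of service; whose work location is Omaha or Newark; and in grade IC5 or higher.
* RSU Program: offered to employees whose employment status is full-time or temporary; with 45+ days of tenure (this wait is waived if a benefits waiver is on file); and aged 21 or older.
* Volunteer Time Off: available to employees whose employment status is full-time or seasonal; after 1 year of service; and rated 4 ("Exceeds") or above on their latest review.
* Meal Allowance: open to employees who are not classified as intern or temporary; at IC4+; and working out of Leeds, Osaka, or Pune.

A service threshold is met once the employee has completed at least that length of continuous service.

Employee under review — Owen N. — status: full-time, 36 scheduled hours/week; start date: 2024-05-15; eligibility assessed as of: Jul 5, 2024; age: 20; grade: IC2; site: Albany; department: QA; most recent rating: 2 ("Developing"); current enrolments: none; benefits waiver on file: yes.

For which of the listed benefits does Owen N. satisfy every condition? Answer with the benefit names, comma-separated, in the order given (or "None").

Service from 2024-05-15 to Jul 5, 2024: 51 days.
Dental Plan — status full-time ✗ (requires part-time or seasonal) → not eligible.
Legal Services Plan — status full-time ✗ (requires part-time) → not eligible.
Long-Term Disability — status full-time ✓; service 51 days ≥ 30 days ✓; age 20 < 21 ✗ → not eligible.
401(k) Plan — benefits waiver on file ✓; rating 2 ≥ 2 ✓; age 20 < 21 ✗ → not eligible.
Charitable Gift Match — status full-time ✗ (requires seasonal or temporary) → not eligible.
RSU Program — status full-time ✓; benefits waiver on file ✓; age 20 < 21 ✗ → not eligible.
Volunteer Time Off — status full-time ✓; service 51 days < 1 year (≈365 days) ✗ → not eligible.
Meal Allowance — status full-time ✓ (not excluded); grade IC2 < IC4 ✗ → not eligible.

None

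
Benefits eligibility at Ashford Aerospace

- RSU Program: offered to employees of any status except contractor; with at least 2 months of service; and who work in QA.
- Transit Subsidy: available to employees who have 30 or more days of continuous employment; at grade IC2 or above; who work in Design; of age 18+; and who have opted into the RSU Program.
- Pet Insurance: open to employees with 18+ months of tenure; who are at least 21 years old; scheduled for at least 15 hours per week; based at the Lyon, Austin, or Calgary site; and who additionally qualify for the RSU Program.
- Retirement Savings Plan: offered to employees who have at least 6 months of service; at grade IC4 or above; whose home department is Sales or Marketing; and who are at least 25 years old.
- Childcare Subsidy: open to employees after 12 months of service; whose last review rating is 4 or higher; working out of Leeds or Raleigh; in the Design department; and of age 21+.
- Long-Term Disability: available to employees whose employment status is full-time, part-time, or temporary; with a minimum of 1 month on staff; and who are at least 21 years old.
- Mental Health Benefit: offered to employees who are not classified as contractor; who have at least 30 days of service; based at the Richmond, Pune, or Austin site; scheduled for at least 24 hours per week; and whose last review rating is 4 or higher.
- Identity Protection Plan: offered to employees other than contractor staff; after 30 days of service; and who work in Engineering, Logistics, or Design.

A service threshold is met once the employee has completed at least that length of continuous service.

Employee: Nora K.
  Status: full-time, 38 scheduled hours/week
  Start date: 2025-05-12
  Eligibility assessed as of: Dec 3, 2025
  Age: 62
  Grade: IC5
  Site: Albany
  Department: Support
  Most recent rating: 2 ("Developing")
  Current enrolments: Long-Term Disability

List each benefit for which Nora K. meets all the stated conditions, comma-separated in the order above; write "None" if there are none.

Service from 2025-05-12 to Dec 3, 2025: 205 days.
RSU Program — status full-time ✓ (not excluded); service 205 days ≥ 2 months (≈60 days) ✓; dept Support ✗ → not eligible.
Transit Subsidy — service 205 days ≥ 30 days ✓; grade IC5 ≥ IC2 ✓; dept Support ✗ → not eligible.
Pet Insurance — service 205 days < 18 months (≈540 days) ✗ → not eligible.
Retirement Savings Plan — service 205 days ≥ 6 months (≈180 days) ✓; grade IC5 ≥ IC4 ✓; dept Support ✗ → not eligible.
Childcare Subsidy — service 205 days < 12 months (≈360 days) ✗ → not eligible.
Long-Term Disability — status full-time ✓; service 205 days ≥ 1 month (≈30 days) ✓; age 62 ≥ 21 ✓ → eligible.
Mental Health Benefit — status full-time ✓ (not excluded); service 205 days ≥ 30 days ✓; site Albany ✗ (not Richmond, Pune, or Austin) → not eligible.
Identity Protection Plan — status full-time ✓ (not excluded); service 205 days ≥ 30 days ✓; dept Support ✗ → not eligible.

Long-Term Disability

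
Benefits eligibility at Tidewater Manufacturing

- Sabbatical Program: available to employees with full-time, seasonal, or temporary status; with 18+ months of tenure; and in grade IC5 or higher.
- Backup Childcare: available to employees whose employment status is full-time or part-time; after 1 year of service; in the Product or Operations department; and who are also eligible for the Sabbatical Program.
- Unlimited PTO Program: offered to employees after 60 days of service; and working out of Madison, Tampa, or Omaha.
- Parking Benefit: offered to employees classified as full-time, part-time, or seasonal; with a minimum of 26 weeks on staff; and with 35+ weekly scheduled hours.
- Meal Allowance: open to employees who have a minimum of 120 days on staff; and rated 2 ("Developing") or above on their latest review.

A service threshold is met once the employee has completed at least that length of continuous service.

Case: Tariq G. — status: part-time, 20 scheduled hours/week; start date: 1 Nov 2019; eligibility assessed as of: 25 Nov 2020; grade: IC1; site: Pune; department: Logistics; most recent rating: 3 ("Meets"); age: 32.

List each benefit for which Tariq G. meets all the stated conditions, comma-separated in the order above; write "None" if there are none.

Service from 1 Nov 2019 to 25 Nov 2020: 390 days.
Sabbatical Program — status part-time ✗ (requires full-time, seasonal, or temporary) → not eligible.
Backup Childcare — status part-time ✓; service 390 days ≥ 1 year (≈365 days) ✓; dept Logistics ✗ → not eligible.
Unlimited PTO Program — service 390 days ≥ 60 days ✓; site Pune ✗ (not Madison, Tampa, or Omaha) → not eligible.
Parking Benefit — status part-time ✓; service 390 days ≥ 26 weeks (≈182 days) ✓; 20 hrs/wk < 35 ✗ → not eligible.
Meal Allowance — service 390 days ≥ 120 days ✓; rating 3 ≥ 2 ✓ → eligible.

Meal Allowance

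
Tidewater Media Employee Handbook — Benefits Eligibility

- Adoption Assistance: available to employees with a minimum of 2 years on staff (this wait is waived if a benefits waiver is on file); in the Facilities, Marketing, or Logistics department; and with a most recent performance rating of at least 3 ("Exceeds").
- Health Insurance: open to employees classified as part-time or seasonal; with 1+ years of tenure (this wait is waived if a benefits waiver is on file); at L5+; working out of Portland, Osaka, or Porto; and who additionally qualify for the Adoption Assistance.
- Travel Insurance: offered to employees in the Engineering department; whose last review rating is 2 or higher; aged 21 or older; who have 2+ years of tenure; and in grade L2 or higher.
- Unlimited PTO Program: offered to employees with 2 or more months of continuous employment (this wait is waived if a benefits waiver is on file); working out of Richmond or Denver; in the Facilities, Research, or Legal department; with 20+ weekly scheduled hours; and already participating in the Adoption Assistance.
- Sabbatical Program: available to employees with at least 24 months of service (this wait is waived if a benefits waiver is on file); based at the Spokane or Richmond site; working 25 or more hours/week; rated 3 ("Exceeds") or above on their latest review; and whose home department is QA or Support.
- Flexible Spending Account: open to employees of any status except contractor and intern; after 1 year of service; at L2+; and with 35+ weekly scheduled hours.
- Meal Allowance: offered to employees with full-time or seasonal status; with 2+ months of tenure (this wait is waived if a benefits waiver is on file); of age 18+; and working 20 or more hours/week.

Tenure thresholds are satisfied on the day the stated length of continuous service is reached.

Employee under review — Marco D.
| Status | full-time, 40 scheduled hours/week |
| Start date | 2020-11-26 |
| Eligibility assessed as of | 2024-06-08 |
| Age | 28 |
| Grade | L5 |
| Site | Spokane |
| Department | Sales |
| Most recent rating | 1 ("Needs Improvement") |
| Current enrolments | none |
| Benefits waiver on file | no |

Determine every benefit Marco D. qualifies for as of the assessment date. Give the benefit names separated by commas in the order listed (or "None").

Service from 2020-11-26 to 2024-06-08: 1290 days.
Adoption Assistance — no waiver, service 1290 days ≥ 2 years (≈730 days) ✓; dept Sales ✗ → not eligible.
Health Insurance — status full-time ✗ (requires part-time or seasonal) → not eligible.
Travel Insurance — dept Sales ✗ → not eligible.
Unlimited PTO Program — no waiver, service 1290 days ≥ 2 months (≈60 days) ✓; site Spokane ✗ (not Richmond or Denver) → not eligible.
Sabbatical Program — no waiver, service 1290 days ≥ 24 months (≈720 days) ✓; site Spokane ✓; 40 hrs/wk ≥ 25 ✓; rating 1 < 3 ✗ → not eligible.
Flexible Spending Account — status full-time ✓ (not excluded); service 1290 days ≥ 1 year (≈365 days) ✓; grade L5 ≥ L2 ✓; 40 hrs/wk ≥ 35 ✓ → eligible.
Meal Allowance — status full-time ✓; no waiver, service 1290 days ≥ 2 months (≈60 days) ✓; age 28 ≥ 18 ✓; 40 hrs/wk ≥ 20 ✓ → eligible.

Flexible Spending Account, Meal Allowance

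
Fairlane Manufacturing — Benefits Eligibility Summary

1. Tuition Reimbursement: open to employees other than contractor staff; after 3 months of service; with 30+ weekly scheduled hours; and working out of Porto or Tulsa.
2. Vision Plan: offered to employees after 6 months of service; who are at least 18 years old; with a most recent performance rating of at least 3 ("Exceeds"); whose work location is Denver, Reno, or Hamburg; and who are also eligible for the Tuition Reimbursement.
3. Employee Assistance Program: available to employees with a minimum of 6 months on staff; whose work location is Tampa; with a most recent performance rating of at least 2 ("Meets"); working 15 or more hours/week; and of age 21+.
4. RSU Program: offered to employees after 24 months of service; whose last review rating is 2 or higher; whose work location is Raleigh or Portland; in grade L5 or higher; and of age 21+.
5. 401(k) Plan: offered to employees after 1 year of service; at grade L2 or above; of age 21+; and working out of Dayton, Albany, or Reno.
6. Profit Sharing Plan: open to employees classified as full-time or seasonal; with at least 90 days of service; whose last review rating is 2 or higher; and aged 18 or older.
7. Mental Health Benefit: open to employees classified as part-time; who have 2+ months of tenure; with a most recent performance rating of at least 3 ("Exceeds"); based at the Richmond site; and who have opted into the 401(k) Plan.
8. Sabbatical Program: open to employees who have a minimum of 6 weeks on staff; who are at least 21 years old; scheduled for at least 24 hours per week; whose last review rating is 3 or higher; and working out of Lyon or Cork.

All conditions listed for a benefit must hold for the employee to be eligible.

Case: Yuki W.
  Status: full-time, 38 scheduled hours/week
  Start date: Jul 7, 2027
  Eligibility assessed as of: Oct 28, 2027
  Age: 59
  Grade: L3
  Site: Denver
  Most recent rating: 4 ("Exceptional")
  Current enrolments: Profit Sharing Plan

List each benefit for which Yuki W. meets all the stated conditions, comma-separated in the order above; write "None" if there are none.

Profit Sharing Plan

Service from Jul 7, 2027 to Oct 28, 2027: 113 days.
Tuition Reimbursement — status full-time ✓ (not excluded); service 113 days ≥ 3 months (≈90 days) ✓; 38 hrs/wk ≥ 30 ✓; site Denver ✗ (not Porto or Tulsa) → not eligible.
Vision Plan — service 113 days < 6 months (≈180 days) ✗ → not eligible.
Employee Assistance Program — service 113 days < 6 months (≈180 days) ✗ → not eligible.
RSU Program — service 113 days < 24 months (≈720 days) ✗ → not eligible.
401(k) Plan — service 113 days < 1 year (≈365 days) ✗ → not eligible.
Profit Sharing Plan — status full-time ✓; service 113 days ≥ 90 days ✓; rating 4 ≥ 2 ✓; age 59 ≥ 18 ✓ → eligible.
Mental Health Benefit — status full-time ✗ (requires part-time) → not eligible.
Sabbatical Program — service 113 days ≥ 6 weeks (≈42 days) ✓; age 59 ≥ 21 ✓; 38 hrs/wk ≥ 24 ✓; rating 4 ≥ 3 ✓; site Denver ✗ (not Lyon or Cork) → not eligible.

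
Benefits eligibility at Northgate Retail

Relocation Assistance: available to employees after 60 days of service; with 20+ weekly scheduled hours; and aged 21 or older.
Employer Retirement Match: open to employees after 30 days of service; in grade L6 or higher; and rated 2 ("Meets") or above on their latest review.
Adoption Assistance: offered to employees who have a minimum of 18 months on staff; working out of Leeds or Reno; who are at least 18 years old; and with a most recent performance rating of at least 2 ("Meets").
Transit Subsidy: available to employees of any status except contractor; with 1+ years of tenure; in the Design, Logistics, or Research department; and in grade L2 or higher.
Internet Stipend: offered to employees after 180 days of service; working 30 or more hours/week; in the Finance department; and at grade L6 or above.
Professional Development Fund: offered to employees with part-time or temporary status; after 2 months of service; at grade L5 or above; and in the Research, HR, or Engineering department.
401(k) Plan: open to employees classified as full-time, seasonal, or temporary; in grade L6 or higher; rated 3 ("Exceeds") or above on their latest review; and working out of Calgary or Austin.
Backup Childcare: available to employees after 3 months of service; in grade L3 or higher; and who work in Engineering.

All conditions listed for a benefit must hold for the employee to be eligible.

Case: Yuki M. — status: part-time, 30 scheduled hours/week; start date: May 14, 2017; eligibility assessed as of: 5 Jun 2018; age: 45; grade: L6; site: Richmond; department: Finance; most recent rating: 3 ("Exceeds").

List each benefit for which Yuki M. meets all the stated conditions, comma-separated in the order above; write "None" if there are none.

Service from May 14, 2017 to 5 Jun 2018: 387 days.
Relocation Assistance — service 387 days ≥ 60 days ✓; 30 hrs/wk ≥ 20 ✓; age 45 ≥ 21 ✓ → eligible.
Employer Retirement Match — service 387 days ≥ 30 days ✓; grade L6 ≥ L6 ✓; rating 3 ≥ 2 ✓ → eligible.
Adoption Assistance — service 387 days < 18 months (≈540 days) ✗ → not eligible.
Transit Subsidy — status part-time ✓ (not excluded); service 387 days ≥ 1 year (≈365 days) ✓; dept Finance ✗ → not eligible.
Internet Stipend — service 387 days ≥ 180 days ✓; 30 hrs/wk ≥ 30 ✓; dept Finance ✓; grade L6 ≥ L6 ✓ → eligible.
Professional Development Fund — status part-time ✓; service 387 days ≥ 2 months (≈60 days) ✓; grade L6 ≥ L5 ✓; dept Finance ✗ → not eligible.
401(k) Plan — status part-time ✗ (requires full-time, seasonal, or temporary) → not eligible.
Backup Childcare — service 387 days ≥ 3 months (≈90 days) ✓; grade L6 ≥ L3 ✓; dept Finance ✗ → not eligible.

Relocation Assistance, Employer Retirement Match, Internet Stipend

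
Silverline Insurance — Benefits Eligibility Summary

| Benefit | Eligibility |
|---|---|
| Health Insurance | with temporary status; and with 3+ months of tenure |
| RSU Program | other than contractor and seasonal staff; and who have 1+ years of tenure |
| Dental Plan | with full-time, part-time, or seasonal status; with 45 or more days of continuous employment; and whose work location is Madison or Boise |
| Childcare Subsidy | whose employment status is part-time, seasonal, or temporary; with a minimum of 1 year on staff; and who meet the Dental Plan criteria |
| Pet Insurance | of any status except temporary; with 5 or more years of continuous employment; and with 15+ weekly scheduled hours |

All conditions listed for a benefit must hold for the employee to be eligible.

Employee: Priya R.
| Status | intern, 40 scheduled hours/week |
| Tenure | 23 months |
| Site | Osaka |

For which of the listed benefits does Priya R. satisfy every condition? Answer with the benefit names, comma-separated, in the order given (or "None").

Health Insurance — status intern ✗ (requires temporary) → not eligible.
RSU Program — status intern ✓ (not excluded); service 23 months ≥ 1 year (≈365 days) ✓ → eligible.
Dental Plan — status intern ✗ (requires full-time, part-time, or seasonal) → not eligible.
Childcare Subsidy — status intern ✗ (requires part-time, seasonal, or temporary) → not eligible.
Pet Insurance — status intern ✓ (not excluded); service 23 months < 5 years (≈1825 days) ✗ → not eligible.

RSU Program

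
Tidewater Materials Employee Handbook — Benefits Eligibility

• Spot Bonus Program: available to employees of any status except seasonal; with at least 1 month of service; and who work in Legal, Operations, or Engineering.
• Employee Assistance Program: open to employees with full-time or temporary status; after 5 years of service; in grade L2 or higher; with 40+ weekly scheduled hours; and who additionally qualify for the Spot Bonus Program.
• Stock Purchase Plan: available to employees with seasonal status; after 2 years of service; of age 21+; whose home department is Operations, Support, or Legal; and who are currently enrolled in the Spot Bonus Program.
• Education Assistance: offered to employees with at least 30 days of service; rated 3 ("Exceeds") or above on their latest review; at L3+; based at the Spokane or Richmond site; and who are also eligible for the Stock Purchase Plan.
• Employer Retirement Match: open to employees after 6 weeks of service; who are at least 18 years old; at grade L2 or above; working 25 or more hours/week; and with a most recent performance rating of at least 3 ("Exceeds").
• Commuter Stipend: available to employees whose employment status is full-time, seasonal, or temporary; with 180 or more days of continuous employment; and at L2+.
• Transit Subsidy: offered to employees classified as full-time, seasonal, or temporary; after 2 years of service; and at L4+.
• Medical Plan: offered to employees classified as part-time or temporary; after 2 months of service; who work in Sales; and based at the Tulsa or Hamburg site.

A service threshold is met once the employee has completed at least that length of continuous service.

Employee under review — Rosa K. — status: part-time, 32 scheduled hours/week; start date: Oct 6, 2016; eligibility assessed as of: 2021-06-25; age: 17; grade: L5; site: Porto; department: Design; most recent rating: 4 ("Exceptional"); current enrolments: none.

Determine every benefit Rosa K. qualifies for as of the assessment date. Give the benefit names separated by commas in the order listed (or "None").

Service from Oct 6, 2016 to 2021-06-25: 1723 days.
Spot Bonus Program — status part-time ✓ (not excluded); service 1723 days ≥ 1 month (≈30 days) ✓; dept Design ✗ → not eligible.
Employee Assistance Program — status part-time ✗ (requires full-time or temporary) → not eligible.
Stock Purchase Plan — status part-time ✗ (requires seasonal) → not eligible.
Education Assistance — service 1723 days ≥ 30 days ✓; rating 4 ≥ 3 ✓; grade L5 ≥ L3 ✓; site Porto ✗ (not Spokane or Richmond) → not eligible.
Employer Retirement Match — service 1723 days ≥ 6 weeks (≈42 days) ✓; age 17 < 18 ✗ → not eligible.
Commuter Stipend — status part-time ✗ (requires full-time, seasonal, or temporary) → not eligible.
Transit Subsidy — status part-time ✗ (requires full-time, seasonal, or temporary) → not eligible.
Medical Plan — status part-time ✓; service 1723 days ≥ 2 months (≈60 days) ✓; dept Design ✗ → not eligible.

None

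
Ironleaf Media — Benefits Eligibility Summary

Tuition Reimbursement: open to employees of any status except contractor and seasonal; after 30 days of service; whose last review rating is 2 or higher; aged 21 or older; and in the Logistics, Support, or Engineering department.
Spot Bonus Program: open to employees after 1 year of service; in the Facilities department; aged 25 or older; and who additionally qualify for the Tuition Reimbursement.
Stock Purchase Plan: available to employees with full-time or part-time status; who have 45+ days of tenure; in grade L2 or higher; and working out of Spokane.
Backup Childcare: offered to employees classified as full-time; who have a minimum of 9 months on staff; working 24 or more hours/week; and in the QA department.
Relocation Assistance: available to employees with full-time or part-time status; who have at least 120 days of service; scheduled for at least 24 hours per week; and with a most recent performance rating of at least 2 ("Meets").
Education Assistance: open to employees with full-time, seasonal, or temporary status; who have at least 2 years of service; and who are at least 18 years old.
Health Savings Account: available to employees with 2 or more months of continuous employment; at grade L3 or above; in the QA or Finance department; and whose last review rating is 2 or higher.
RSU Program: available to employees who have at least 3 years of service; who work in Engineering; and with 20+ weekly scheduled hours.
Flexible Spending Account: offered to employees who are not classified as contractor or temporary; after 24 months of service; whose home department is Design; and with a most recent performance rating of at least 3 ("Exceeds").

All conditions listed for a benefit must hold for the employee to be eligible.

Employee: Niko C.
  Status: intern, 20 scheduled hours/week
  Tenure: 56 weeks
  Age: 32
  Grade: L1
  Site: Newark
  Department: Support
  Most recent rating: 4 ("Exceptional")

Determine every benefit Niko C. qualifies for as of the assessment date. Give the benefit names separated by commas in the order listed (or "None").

Tuition Reimbursement

Tuition Reimbursement — status intern ✓ (not excluded); service 56 weeks ≥ 30 days ✓; rating 4 ≥ 2 ✓; age 32 ≥ 21 ✓; dept Support ✓ → eligible.
Spot Bonus Program — service 56 weeks ≥ 1 year (≈365 days) ✓; dept Support ✗ → not eligible.
Stock Purchase Plan — status intern ✗ (requires full-time or part-time) → not eligible.
Backup Childcare — status intern ✗ (requires full-time) → not eligible.
Relocation Assistance — status intern ✗ (requires full-time or part-time) → not eligible.
Education Assistance — status intern ✗ (requires full-time, seasonal, or temporary) → not eligible.
Health Savings Account — service 56 weeks ≥ 2 months (≈60 days) ✓; grade L1 < L3 ✗ → not eligible.
RSU Program — service 56 weeks < 3 years (≈1095 days) ✗ → not eligible.
Flexible Spending Account — status intern ✓ (not excluded); service 56 weeks < 24 months (≈720 days) ✗ → not eligible.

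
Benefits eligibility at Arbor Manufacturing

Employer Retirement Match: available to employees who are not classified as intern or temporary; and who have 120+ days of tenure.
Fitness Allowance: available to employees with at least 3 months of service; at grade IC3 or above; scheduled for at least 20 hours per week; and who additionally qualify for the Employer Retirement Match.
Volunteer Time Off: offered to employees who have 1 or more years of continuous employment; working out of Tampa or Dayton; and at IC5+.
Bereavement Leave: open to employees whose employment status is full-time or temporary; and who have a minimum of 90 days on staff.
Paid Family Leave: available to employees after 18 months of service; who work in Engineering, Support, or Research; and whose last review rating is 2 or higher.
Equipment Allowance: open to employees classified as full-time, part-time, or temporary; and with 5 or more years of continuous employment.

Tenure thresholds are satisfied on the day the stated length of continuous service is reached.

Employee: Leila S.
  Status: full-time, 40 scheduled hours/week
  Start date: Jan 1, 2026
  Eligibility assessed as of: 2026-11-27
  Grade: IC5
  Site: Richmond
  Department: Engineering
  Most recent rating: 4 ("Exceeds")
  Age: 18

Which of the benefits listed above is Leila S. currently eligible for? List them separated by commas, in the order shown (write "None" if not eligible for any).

Employer Retirement Match, Fitness Allowance, Bereavement Leave

Service from Jan 1, 2026 to 2026-11-27: 330 days.
Employer Retirement Match — status full-time ✓ (not excluded); service 330 days ≥ 120 days ✓ → eligible.
Fitness Allowance — service 330 days ≥ 3 months (≈90 days) ✓; grade IC5 ≥ IC3 ✓; 40 hrs/wk ≥ 20 ✓; eligible for Employer Retirement Match ✓ → eligible.
Volunteer Time Off — service 330 days < 1 year (≈365 days) ✗ → not eligible.
Bereavement Leave — status full-time ✓; service 330 days ≥ 90 days ✓ → eligible.
Paid Family Leave — service 330 days < 18 months (≈540 days) ✗ → not eligible.
Equipment Allowance — status full-time ✓; service 330 days < 5 years (≈1825 days) ✗ → not eligible.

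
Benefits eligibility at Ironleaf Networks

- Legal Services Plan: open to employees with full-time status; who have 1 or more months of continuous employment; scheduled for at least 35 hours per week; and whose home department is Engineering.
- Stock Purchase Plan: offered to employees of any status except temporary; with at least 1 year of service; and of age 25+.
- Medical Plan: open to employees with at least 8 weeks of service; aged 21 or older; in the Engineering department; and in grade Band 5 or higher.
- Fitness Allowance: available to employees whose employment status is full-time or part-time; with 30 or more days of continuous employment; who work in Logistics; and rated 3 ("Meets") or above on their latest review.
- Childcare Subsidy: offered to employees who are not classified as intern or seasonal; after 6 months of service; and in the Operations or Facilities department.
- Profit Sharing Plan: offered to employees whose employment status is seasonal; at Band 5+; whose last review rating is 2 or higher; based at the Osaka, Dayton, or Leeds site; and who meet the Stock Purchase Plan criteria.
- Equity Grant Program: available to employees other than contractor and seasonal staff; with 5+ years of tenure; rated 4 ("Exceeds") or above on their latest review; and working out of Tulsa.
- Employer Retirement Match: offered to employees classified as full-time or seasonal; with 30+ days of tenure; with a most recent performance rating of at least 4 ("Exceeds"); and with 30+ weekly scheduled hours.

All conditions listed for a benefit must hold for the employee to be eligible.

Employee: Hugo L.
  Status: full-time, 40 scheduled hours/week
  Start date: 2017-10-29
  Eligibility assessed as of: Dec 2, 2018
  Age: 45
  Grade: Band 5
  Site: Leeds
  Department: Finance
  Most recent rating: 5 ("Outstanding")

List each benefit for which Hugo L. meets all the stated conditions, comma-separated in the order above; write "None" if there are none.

Stock Purchase Plan, Employer Retirement Match

Service from 2017-10-29 to Dec 2, 2018: 399 days.
Legal Services Plan — status full-time ✓; service 399 days ≥ 1 month (≈30 days) ✓; 40 hrs/wk ≥ 35 ✓; dept Finance ✗ → not eligible.
Stock Purchase Plan — status full-time ✓ (not excluded); service 399 days ≥ 1 year (≈365 days) ✓; age 45 ≥ 25 ✓ → eligible.
Medical Plan — service 399 days ≥ 8 weeks (≈56 days) ✓; age 45 ≥ 21 ✓; dept Finance ✗ → not eligible.
Fitness Allowance — status full-time ✓; service 399 days ≥ 30 days ✓; dept Finance ✗ → not eligible.
Childcare Subsidy — status full-time ✓ (not excluded); service 399 days ≥ 6 months (≈180 days) ✓; dept Finance ✗ → not eligible.
Profit Sharing Plan — status full-time ✗ (requires seasonal) → not eligible.
Equity Grant Program — status full-time ✓ (not excluded); service 399 days < 5 years (≈1825 days) ✗ → not eligible.
Employer Retirement Match — status full-time ✓; service 399 days ≥ 30 days ✓; rating 5 ≥ 4 ✓; 40 hrs/wk ≥ 30 ✓ → eligible.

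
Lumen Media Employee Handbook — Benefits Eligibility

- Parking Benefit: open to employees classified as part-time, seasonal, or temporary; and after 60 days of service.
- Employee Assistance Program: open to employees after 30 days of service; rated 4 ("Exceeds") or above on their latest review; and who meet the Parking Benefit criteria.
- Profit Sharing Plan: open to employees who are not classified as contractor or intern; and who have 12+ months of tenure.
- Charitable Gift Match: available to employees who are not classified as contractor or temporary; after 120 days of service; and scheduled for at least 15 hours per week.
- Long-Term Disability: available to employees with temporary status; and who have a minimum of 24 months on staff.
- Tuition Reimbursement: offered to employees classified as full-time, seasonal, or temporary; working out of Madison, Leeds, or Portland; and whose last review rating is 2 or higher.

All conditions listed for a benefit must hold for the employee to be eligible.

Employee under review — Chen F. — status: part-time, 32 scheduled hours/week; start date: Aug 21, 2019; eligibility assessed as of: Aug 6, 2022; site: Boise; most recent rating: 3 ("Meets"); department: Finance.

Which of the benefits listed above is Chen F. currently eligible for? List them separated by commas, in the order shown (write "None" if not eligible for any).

Parking Benefit, Profit Sharing Plan, Charitable Gift Match

Service from Aug 21, 2019 to Aug 6, 2022: 1081 days.
Parking Benefit — status part-time ✓; service 1081 days ≥ 60 days ✓ → eligible.
Employee Assistance Program — service 1081 days ≥ 30 days ✓; rating 3 < 4 ✗ → not eligible.
Profit Sharing Plan — status part-time ✓ (not excluded); service 1081 days ≥ 12 months (≈360 days) ✓ → eligible.
Charitable Gift Match — status part-time ✓ (not excluded); service 1081 days ≥ 120 days ✓; 32 hrs/wk ≥ 15 ✓ → eligible.
Long-Term Disability — status part-time ✗ (requires temporary) → not eligible.
Tuition Reimbursement — status part-time ✗ (requires full-time, seasonal, or temporary) → not eligible.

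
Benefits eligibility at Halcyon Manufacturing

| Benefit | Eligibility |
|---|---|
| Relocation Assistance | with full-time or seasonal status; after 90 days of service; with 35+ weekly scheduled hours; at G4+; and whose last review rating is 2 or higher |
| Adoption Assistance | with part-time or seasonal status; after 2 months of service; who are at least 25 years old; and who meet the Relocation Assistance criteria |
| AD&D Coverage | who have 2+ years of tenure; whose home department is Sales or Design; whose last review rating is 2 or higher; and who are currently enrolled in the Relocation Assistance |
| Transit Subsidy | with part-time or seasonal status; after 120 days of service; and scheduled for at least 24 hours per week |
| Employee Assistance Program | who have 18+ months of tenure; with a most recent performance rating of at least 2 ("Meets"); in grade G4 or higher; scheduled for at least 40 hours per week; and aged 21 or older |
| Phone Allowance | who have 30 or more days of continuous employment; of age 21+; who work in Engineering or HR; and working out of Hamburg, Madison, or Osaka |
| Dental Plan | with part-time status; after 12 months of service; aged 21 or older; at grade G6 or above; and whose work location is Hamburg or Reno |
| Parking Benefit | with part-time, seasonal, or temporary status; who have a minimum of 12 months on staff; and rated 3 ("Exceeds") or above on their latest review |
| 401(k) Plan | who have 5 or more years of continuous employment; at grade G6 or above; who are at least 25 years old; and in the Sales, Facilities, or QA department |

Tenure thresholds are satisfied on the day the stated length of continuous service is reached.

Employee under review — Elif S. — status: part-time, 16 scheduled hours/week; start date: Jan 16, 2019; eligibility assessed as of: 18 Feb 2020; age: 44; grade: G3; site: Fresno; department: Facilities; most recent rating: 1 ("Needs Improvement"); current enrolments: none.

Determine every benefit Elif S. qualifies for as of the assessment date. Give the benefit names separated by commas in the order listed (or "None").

None

Service from Jan 16, 2019 to 18 Feb 2020: 398 days.
Relocation Assistance — status part-time ✗ (requires full-time or seasonal) → not eligible.
Adoption Assistance — status part-time ✓; service 398 days ≥ 2 months (≈60 days) ✓; age 44 ≥ 25 ✓; not eligible for Relocation Assistance ✗ → not eligible.
AD&D Coverage — service 398 days < 2 years (≈730 days) ✗ → not eligible.
Transit Subsidy — status part-time ✓; service 398 days ≥ 120 days ✓; 16 hrs/wk < 24 ✗ → not eligible.
Employee Assistance Program — service 398 days < 18 months (≈540 days) ✗ → not eligible.
Phone Allowance — service 398 days ≥ 30 days ✓; age 44 ≥ 21 ✓; dept Facilities ✗ → not eligible.
Dental Plan — status part-time ✓; service 398 days ≥ 12 months (≈360 days) ✓; age 44 ≥ 21 ✓; grade G3 < G6 ✗ → not eligible.
Parking Benefit — status part-time ✓; service 398 days ≥ 12 months (≈360 days) ✓; rating 1 < 3 ✗ → not eligible.
401(k) Plan — service 398 days < 5 years (≈1825 days) ✗ → not eligible.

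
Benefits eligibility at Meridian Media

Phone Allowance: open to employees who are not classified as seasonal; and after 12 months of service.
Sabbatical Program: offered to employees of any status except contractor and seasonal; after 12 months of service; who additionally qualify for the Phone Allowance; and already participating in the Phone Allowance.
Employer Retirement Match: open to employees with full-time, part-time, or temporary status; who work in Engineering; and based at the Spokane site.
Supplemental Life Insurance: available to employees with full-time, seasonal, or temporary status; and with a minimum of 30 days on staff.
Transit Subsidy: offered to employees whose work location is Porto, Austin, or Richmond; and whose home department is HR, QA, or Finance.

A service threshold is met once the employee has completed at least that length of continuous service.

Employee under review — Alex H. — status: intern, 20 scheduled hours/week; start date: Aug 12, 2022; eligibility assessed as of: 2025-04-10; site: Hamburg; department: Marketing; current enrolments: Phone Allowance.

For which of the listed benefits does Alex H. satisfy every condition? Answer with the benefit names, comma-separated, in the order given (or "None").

Service from Aug 12, 2022 to 2025-04-10: 972 days.
Phone Allowance — status intern ✓ (not excluded); service 972 days ≥ 12 months (≈360 days) ✓ → eligible.
Sabbatical Program — status intern ✓ (not excluded); service 972 days ≥ 12 months (≈360 days) ✓; eligible for Phone Allowance ✓; enrolled in Phone Allowance ✓ → eligible.
Employer Retirement Match — status intern ✗ (requires full-time, part-time, or temporary) → not eligible.
Supplemental Life Insurance — status intern ✗ (requires full-time, seasonal, or temporary) → not eligible.
Transit Subsidy — site Hamburg ✗ (not Porto, Austin, or Richmond) → not eligible.

Phone Allowance, Sabbatical Program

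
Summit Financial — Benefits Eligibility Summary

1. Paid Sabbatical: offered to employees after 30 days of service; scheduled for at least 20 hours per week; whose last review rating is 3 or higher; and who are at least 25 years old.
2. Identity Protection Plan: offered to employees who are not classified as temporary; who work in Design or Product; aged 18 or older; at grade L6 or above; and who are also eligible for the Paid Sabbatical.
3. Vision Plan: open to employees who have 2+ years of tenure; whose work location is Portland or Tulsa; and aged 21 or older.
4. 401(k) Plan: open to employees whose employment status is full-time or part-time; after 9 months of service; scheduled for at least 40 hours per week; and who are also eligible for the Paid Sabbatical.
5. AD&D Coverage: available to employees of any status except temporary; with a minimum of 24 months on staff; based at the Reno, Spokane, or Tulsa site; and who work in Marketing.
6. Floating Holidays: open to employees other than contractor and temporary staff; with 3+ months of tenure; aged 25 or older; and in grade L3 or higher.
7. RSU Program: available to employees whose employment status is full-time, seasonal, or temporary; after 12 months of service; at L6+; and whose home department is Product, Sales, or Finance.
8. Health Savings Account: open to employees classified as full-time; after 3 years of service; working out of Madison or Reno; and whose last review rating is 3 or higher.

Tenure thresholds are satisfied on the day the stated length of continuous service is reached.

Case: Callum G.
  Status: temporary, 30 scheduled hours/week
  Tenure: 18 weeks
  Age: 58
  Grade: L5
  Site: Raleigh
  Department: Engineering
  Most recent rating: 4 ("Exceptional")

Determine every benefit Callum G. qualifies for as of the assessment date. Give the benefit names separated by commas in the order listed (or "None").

Paid Sabbatical

Paid Sabbatical — service 18 weeks ≥ 30 days ✓; 30 hrs/wk ≥ 20 ✓; rating 4 ≥ 3 ✓; age 58 ≥ 25 ✓ → eligible.
Identity Protection Plan — status temporary ✗ (excluded) → not eligible.
Vision Plan — service 18 weeks < 2 years (≈730 days) ✗ → not eligible.
401(k) Plan — status temporary ✗ (requires full-time or part-time) → not eligible.
AD&D Coverage — status temporary ✗ (excluded) → not eligible.
Floating Holidays — status temporary ✗ (excluded) → not eligible.
RSU Program — status temporary ✓; service 18 weeks < 12 months (≈360 days) ✗ → not eligible.
Health Savings Account — status temporary ✗ (requires full-time) → not eligible.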